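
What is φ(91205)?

Prime factorization: 91205 = 5 · 17 · 29 · 37.
φ(91205) = 91205 · (1 − 1/5) · (1 − 1/17) · (1 − 1/29) · (1 − 1/37)
       = 91205 · 64512/91205 = 64512.

64512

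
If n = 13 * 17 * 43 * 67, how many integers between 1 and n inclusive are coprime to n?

φ(13) = 13 − 1 = 12.
φ(17) = 17 − 1 = 16.
φ(43) = 43 − 1 = 42.
φ(67) = 67 − 1 = 66.
Since φ is multiplicative, φ(636701) = 12 · 16 · 42 · 66 = 532224.

532224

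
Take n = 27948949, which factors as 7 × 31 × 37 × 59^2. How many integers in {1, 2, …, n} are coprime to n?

φ(7) = 7 − 1 = 6.
φ(31) = 31 − 1 = 30.
φ(37) = 37 − 1 = 36.
φ(59^2) = 59^1·(59−1) = 59·58 = 3422.
φ(27948949) = 6 × 30 × 36 × 3422 = 22174560.

22174560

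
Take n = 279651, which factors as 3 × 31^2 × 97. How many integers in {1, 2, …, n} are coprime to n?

178560

φ(3) = 3 − 1 = 2.
φ(31^2) = 31^1·(31−1) = 31·30 = 930.
φ(97) = 97 − 1 = 96.
Since φ is multiplicative, φ(279651) = 2 · 930 · 96 = 178560.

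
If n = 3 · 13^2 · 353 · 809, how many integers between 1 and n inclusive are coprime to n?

88737792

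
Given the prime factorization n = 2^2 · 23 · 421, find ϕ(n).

φ(38732) = 38732 · (1 − 1/2) · (1 − 1/23) · (1 − 1/421)
       = 38732 · 9240/19366 = 18480.

18480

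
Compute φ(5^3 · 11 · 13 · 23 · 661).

φ(271753625) = 271753625 · (1 − 1/5) · (1 − 1/11) · (1 − 1/13) · (1 − 1/23) · (1 − 1/661)
       = 271753625 · 6969600/10870145 = 174240000.

174240000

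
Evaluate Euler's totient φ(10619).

8640

Prime factorization: 10619 = 7 · 37 · 41.
φ(10619) = 10619 · (1 − 1/7) · (1 − 1/37) · (1 − 1/41)
       = 10619 · 8640/10619 = 8640.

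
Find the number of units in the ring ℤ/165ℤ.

80

165 = 3 · 5 · 11.
φ(165) = 165 · (1 − 1/3) · (1 − 1/5) · (1 − 1/11)
       = 165 · 80/165 = 80.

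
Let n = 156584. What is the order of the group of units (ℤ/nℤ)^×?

72864

Prime factorization: 156584 = 2**3 × 23**2 × 37.
φ(2^3) = 2^2·(2−1) = 4·1 = 4.
φ(23^2) = 23^1·(23−1) = 23·22 = 506.
φ(37) = 37 − 1 = 36.
Multiply: 4 · 506 · 36 = 72864.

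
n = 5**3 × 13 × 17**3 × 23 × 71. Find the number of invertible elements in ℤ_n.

φ(5^3) = 5^3 − 5^2 = 125 − 25 = 100.
φ(13) = 13 − 1 = 12.
φ(17^3) = 17^3 − 17^2 = 4913 − 289 = 4624.
φ(23) = 23 − 1 = 22.
φ(71) = 71 − 1 = 70.
φ(13037259625) = 100 × 12 × 4624 × 22 × 70 = 8545152000.

8545152000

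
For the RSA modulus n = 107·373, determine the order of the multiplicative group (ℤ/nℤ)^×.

For distinct primes, φ(pq) = (p−1)(q−1) = 106 × 372 = 39432.

39432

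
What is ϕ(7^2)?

42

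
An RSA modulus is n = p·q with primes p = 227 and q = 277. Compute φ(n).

62376

For distinct primes, φ(pq) = (p−1)(q−1) = 226 × 276 = 62376.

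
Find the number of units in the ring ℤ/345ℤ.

176

Factor 345: 345 = 3 · 5 · 23.
φ(3) = 3 − 1 = 2.
φ(5) = 5 − 1 = 4.
φ(23) = 23 − 1 = 22.
Since φ is multiplicative, φ(345) = 2 · 4 · 22 = 176.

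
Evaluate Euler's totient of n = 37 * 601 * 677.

14601600

φ(37) = 37 − 1 = 36.
φ(601) = 601 − 1 = 600.
φ(677) = 677 − 1 = 676.
φ(15054449) = 36 × 600 × 676 = 14601600.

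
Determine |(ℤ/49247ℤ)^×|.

Factor 49247: 49247 = 11^3 · 37.
φ(11^3) = 11^3 − 11^2 = 1331 − 121 = 1210.
φ(37) = 37 − 1 = 36.
φ(49247) = 1210 × 36 = 43560.

43560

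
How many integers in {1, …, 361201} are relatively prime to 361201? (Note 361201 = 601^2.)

φ(361201) = 361201 · (1 − 1/601)
       = 361201 · 600/601 = 360600.

360600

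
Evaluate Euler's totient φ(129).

84

First factor: 129 = 3 × 43.
φ(129) = 129 · (1 − 1/3) · (1 − 1/43)
       = 129 · 84/129 = 84.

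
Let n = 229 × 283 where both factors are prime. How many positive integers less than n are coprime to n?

64296

For distinct primes, φ(pq) = (p−1)(q−1) = 228 × 282 = 64296.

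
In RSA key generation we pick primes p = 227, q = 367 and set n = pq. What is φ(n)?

82716

φ(pq) = (p−1)(q−1) = 226 · 366 = 82716.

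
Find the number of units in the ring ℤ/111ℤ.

111 = 3 × 37.
φ(111) = 111 · (1 − 1/3) · (1 − 1/37)
       = 111 · 72/111 = 72.

72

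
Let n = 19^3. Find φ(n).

6498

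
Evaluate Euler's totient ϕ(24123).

24123 = 3 * 11 * 17 * 43.
φ(24123) = 24123 · (1 − 1/3) · (1 − 1/11) · (1 − 1/17) · (1 − 1/43)
       = 24123 · 13440/24123 = 13440.

13440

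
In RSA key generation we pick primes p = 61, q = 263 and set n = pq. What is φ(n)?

15720

φ(n) = (p − 1)(q − 1) = (61−1)(263−1) = 60·262 = 15720.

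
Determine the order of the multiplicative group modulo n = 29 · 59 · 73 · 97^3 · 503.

φ(57339784646657) = 57339784646657 · (1 − 1/29) · (1 − 1/59) · (1 − 1/73) · (1 − 1/97) · (1 − 1/503)
       = 57339784646657 · 5634994176/6094142273 = 53019660201984.

53019660201984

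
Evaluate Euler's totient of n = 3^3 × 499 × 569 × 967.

4918439232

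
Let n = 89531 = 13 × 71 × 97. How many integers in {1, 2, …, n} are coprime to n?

80640

φ(89531) = 89531 · (1 − 1/13) · (1 − 1/71) · (1 − 1/97)
       = 89531 · 80640/89531 = 80640.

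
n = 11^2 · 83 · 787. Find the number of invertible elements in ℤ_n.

φ(7903841) = 7903841 · (1 − 1/11) · (1 − 1/83) · (1 − 1/787)
       = 7903841 · 644520/718531 = 7089720.

7089720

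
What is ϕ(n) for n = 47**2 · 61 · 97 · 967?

φ(47^2) = 47^2 − 47^1 = 2209 − 47 = 2162.
φ(61) = 61 − 1 = 60.
φ(97) = 97 − 1 = 96.
φ(967) = 967 − 1 = 966.
Multiply: 2162 · 60 · 96 · 966 = 12029713920.

12029713920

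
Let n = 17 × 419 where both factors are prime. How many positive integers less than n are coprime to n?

6688

φ(17) = 17 − 1 = 16.
φ(419) = 419 − 1 = 418.
Multiply: 16 · 418 = 6688.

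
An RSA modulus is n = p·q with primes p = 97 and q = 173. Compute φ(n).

For distinct primes, φ(pq) = (p−1)(q−1) = 96 × 172 = 16512.

16512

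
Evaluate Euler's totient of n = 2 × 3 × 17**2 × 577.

φ(2) = 2 − 1 = 1.
φ(3) = 3 − 1 = 2.
φ(17^2) = 17^1·(17−1) = 17·16 = 272.
φ(577) = 577 − 1 = 576.
Multiply: 1 · 2 · 272 · 576 = 313344.

313344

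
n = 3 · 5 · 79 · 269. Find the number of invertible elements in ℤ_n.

167232

φ(3) = 3 − 1 = 2.
φ(5) = 5 − 1 = 4.
φ(79) = 79 − 1 = 78.
φ(269) = 269 − 1 = 268.
Multiply: 2 · 4 · 78 · 268 = 167232.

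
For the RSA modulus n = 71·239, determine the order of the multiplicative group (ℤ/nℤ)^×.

16660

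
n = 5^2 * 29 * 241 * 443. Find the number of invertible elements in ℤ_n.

59404800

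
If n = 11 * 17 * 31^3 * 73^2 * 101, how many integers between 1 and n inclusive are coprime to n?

φ(11) = 11 − 1 = 10.
φ(17) = 17 − 1 = 16.
φ(31^3) = 31^3 − 31^2 = 29791 − 961 = 28830.
φ(73^2) = 73^2 − 73^1 = 5329 − 73 = 5256.
φ(101) = 101 − 1 = 100.
φ(2998429085993) = 10 × 16 × 28830 × 5256 × 100 = 2424487680000.

2424487680000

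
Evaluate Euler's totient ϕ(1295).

1295 = 5 * 7 * 37.
φ(1295) = 1295 · (1 − 1/5) · (1 − 1/7) · (1 − 1/37)
       = 1295 · 864/1295 = 864.

864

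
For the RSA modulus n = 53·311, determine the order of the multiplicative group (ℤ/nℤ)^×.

φ(pq) = (p−1)(q−1) = 52 · 310 = 16120.

16120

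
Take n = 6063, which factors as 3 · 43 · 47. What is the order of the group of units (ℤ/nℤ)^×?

φ(3) = 3 − 1 = 2.
φ(43) = 43 − 1 = 42.
φ(47) = 47 − 1 = 46.
Multiply: 2 · 42 · 46 = 3864.

3864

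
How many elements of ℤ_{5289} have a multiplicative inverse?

Prime factorization: 5289 = 3 × 41 × 43.
φ(5289) = 5289 · (1 − 1/3) · (1 − 1/41) · (1 − 1/43)
       = 5289 · 3360/5289 = 3360.

3360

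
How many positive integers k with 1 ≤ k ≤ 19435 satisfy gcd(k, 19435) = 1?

First factor: 19435 = 5 * 13^2 * 23.
φ(19435) = 19435 · (1 − 1/5) · (1 − 1/13) · (1 − 1/23)
       = 19435 · 1056/1495 = 13728.

13728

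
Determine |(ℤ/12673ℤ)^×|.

11088

12673 = 19 · 23 · 29.
φ(12673) = 12673 · (1 − 1/19) · (1 − 1/23) · (1 − 1/29)
       = 12673 · 11088/12673 = 11088.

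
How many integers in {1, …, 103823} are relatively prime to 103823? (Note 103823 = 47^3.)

φ(103823) = 103823 · (1 − 1/47)
       = 103823 · 46/47 = 101614.

101614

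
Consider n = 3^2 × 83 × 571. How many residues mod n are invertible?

φ(426537) = 426537 · (1 − 1/3) · (1 − 1/83) · (1 − 1/571)
       = 426537 · 93480/142179 = 280440.

280440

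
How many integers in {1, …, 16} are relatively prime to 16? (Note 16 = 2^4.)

φ(2^4) = 2^4 − 2^3 = 16 − 8 = 8.

8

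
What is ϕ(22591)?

Prime factorization: 22591 = 19 · 29 · 41.
φ(19) = 19 − 1 = 18.
φ(29) = 29 − 1 = 28.
φ(41) = 41 − 1 = 40.
φ(22591) = 18 × 28 × 40 = 20160.

20160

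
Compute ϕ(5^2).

φ(25) = 25 · (1 − 1/5)
       = 25 · 4/5 = 20.

20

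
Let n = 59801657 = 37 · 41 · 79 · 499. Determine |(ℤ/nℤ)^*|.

55935360

φ(37) = 37 − 1 = 36.
φ(41) = 41 − 1 = 40.
φ(79) = 79 − 1 = 78.
φ(499) = 499 − 1 = 498.
φ(59801657) = 36 × 40 × 78 × 498 = 55935360.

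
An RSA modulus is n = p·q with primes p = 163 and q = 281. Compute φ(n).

φ(163) = 163 − 1 = 162.
φ(281) = 281 − 1 = 280.
Multiply: 162 · 280 = 45360.

45360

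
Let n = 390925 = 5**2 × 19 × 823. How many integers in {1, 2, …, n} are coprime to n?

295920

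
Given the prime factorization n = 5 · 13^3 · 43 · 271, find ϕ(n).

φ(5) = 5 − 1 = 4.
φ(13^3) = 13^3 − 13^2 = 2197 − 169 = 2028.
φ(43) = 43 − 1 = 42.
φ(271) = 271 − 1 = 270.
φ(128008205) = 4 × 2028 × 42 × 270 = 91990080.

91990080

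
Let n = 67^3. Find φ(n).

296274

φ(67^3) = 67^2·(67−1) = 4489·66 = 296274.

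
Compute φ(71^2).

4970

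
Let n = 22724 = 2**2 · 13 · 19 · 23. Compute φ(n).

9504

φ(2^2) = 2^2 − 2^1 = 4 − 2 = 2.
φ(13) = 13 − 1 = 12.
φ(19) = 19 − 1 = 18.
φ(23) = 23 − 1 = 22.
φ(22724) = 2 × 12 × 18 × 22 = 9504.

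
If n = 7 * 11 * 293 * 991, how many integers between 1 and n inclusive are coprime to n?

17344800

φ(7) = 7 − 1 = 6.
φ(11) = 11 − 1 = 10.
φ(293) = 293 − 1 = 292.
φ(991) = 991 − 1 = 990.
Since φ is multiplicative, φ(22357951) = 6 · 10 · 292 · 990 = 17344800.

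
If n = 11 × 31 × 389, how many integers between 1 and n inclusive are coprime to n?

φ(11) = 11 − 1 = 10.
φ(31) = 31 − 1 = 30.
φ(389) = 389 − 1 = 388.
Multiply: 10 · 30 · 388 = 116400.

116400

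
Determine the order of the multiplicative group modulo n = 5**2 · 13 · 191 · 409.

18604800

φ(5^2) = 5^1·(5−1) = 5·4 = 20.
φ(13) = 13 − 1 = 12.
φ(191) = 191 − 1 = 190.
φ(409) = 409 − 1 = 408.
φ(25388675) = 20 × 12 × 190 × 408 = 18604800.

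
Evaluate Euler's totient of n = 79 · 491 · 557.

φ(21605473) = 21605473 · (1 − 1/79) · (1 − 1/491) · (1 − 1/557)
       = 21605473 · 21250320/21605473 = 21250320.

21250320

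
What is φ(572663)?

First factor: 572663 = 7^2 * 13 * 29 * 31.
φ(572663) = 572663 · (1 − 1/7) · (1 − 1/13) · (1 − 1/29) · (1 − 1/31)
       = 572663 · 60480/81809 = 423360.

423360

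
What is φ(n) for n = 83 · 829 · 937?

63550656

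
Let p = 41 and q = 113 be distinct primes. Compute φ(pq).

φ(41) = 41 − 1 = 40.
φ(113) = 113 − 1 = 112.
φ(4633) = 40 × 112 = 4480.

4480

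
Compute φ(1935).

1008

Prime factorization: 1935 = 3^2 * 5 * 43.
φ(1935) = 1935 · (1 − 1/3) · (1 − 1/5) · (1 − 1/43)
       = 1935 · 336/645 = 1008.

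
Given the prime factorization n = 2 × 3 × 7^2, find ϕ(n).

φ(294) = 294 · (1 − 1/2) · (1 − 1/3) · (1 − 1/7)
       = 294 · 12/42 = 84.

84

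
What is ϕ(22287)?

Factor 22287: 22287 = 3 · 17 · 19 · 23.
φ(3) = 3 − 1 = 2.
φ(17) = 17 − 1 = 16.
φ(19) = 19 − 1 = 18.
φ(23) = 23 − 1 = 22.
Since φ is multiplicative, φ(22287) = 2 · 16 · 18 · 22 = 12672.

12672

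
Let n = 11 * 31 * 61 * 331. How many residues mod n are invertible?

φ(11) = 11 − 1 = 10.
φ(31) = 31 − 1 = 30.
φ(61) = 61 − 1 = 60.
φ(331) = 331 − 1 = 330.
Since φ is multiplicative, φ(6885131) = 10 · 30 · 60 · 330 = 5940000.

5940000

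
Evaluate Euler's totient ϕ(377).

336

Factor 377: 377 = 13 × 29.
φ(13) = 13 − 1 = 12.
φ(29) = 29 − 1 = 28.
φ(377) = 12 × 28 = 336.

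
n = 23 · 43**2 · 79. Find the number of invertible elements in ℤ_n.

3099096

φ(23) = 23 − 1 = 22.
φ(43^2) = 43^1·(43−1) = 43·42 = 1806.
φ(79) = 79 − 1 = 78.
Multiply: 22 · 1806 · 78 = 3099096.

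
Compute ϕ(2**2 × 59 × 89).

10208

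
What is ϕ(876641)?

First factor: 876641 = 19 · 29 · 37 · 43.
φ(876641) = 876641 · (1 − 1/19) · (1 − 1/29) · (1 − 1/37) · (1 − 1/43)
       = 876641 · 762048/876641 = 762048.

762048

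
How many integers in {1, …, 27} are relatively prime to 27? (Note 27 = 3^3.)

18

φ(3^3) = 3^3 − 3^2 = 27 − 9 = 18.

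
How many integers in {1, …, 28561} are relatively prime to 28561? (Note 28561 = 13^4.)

26364

φ(13^4) = 13^3·(13−1) = 2197·12 = 26364.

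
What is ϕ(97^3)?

φ(97^3) = 97^2·(97−1) = 9409·96 = 903264.

903264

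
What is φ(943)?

880

Prime factorization: 943 = 23 · 41.
φ(943) = 943 · (1 − 1/23) · (1 − 1/41)
       = 943 · 880/943 = 880.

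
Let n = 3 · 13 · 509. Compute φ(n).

12192

φ(19851) = 19851 · (1 − 1/3) · (1 − 1/13) · (1 − 1/509)
       = 19851 · 12192/19851 = 12192.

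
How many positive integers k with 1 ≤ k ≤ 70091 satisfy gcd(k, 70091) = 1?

51840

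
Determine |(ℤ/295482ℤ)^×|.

87120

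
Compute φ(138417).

Factor 138417: 138417 = 3 · 29 · 37 · 43.
φ(3) = 3 − 1 = 2.
φ(29) = 29 − 1 = 28.
φ(37) = 37 − 1 = 36.
φ(43) = 43 − 1 = 42.
φ(138417) = 2 × 28 × 36 × 42 = 84672.

84672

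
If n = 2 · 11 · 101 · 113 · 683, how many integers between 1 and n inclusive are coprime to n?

φ(2) = 2 − 1 = 1.
φ(11) = 11 − 1 = 10.
φ(101) = 101 − 1 = 100.
φ(113) = 113 − 1 = 112.
φ(683) = 683 − 1 = 682.
Multiply: 1 · 10 · 100 · 112 · 682 = 76384000.

76384000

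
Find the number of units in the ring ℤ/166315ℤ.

120960

First factor: 166315 = 5 · 29 · 31 · 37.
φ(5) = 5 − 1 = 4.
φ(29) = 29 − 1 = 28.
φ(31) = 31 − 1 = 30.
φ(37) = 37 − 1 = 36.
Multiply: 4 · 28 · 30 · 36 = 120960.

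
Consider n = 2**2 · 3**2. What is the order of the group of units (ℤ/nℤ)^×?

φ(2^2) = 2^1·(2−1) = 2·1 = 2.
φ(3^2) = 3^2 − 3^1 = 9 − 3 = 6.
φ(36) = 2 × 6 = 12.

12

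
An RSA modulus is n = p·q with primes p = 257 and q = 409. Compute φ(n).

For distinct primes, φ(pq) = (p−1)(q−1) = 256 × 408 = 104448.

104448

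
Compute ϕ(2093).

Prime factorization: 2093 = 7 · 13 · 23.
φ(7) = 7 − 1 = 6.
φ(13) = 13 − 1 = 12.
φ(23) = 23 − 1 = 22.
Since φ is multiplicative, φ(2093) = 6 · 12 · 22 = 1584.

1584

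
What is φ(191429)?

Factor 191429: 191429 = 7 * 23 * 29 * 41.
φ(7) = 7 − 1 = 6.
φ(23) = 23 − 1 = 22.
φ(29) = 29 − 1 = 28.
φ(41) = 41 − 1 = 40.
φ(191429) = 6 × 22 × 28 × 40 = 147840.

147840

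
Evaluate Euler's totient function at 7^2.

42

φ(7^2) = 7^1·(7−1) = 7·6 = 42.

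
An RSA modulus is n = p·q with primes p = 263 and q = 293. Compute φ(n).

76504

φ(77059) = 77059 · (1 − 1/263) · (1 − 1/293)
       = 77059 · 76504/77059 = 76504.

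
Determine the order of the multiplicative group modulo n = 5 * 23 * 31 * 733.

1932480

φ(2613145) = 2613145 · (1 − 1/5) · (1 − 1/23) · (1 − 1/31) · (1 − 1/733)
       = 2613145 · 1932480/2613145 = 1932480.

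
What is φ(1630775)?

1209600

Prime factorization: 1630775 = 5**2 · 37 · 41 · 43.
φ(1630775) = 1630775 · (1 − 1/5) · (1 − 1/37) · (1 − 1/41) · (1 − 1/43)
       = 1630775 · 241920/326155 = 1209600.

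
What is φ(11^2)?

110

φ(121) = 121 · (1 − 1/11)
       = 121 · 10/11 = 110.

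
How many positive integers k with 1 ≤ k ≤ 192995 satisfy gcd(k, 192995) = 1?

135520

Prime factorization: 192995 = 5 * 11^3 * 29.
φ(192995) = 192995 · (1 − 1/5) · (1 − 1/11) · (1 − 1/29)
       = 192995 · 1120/1595 = 135520.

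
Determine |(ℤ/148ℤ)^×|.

148 = 2^2 * 37.
φ(148) = 148 · (1 − 1/2) · (1 − 1/37)
       = 148 · 36/74 = 72.

72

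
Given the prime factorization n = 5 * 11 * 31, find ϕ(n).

φ(5) = 5 − 1 = 4.
φ(11) = 11 − 1 = 10.
φ(31) = 31 − 1 = 30.
Multiply: 4 · 10 · 30 = 1200.

1200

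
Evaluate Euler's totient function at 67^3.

φ(300763) = 300763 · (1 − 1/67)
       = 300763 · 66/67 = 296274.

296274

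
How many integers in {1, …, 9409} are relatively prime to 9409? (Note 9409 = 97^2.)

9312

φ(97^2) = 97^1·(97−1) = 97·96 = 9312.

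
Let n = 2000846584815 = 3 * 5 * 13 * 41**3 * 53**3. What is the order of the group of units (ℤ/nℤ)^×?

φ(3) = 3 − 1 = 2.
φ(5) = 5 − 1 = 4.
φ(13) = 13 − 1 = 12.
φ(41^3) = 41^2·(41−1) = 1681·40 = 67240.
φ(53^3) = 53^3 − 53^2 = 148877 − 2809 = 146068.
Multiply: 2 · 4 · 12 · 67240 · 146068 = 942874782720.

942874782720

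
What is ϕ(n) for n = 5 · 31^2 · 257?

952320

φ(1234885) = 1234885 · (1 − 1/5) · (1 − 1/31) · (1 − 1/257)
       = 1234885 · 30720/39835 = 952320.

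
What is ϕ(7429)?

6336

First factor: 7429 = 17 · 19 · 23.
φ(17) = 17 − 1 = 16.
φ(19) = 19 − 1 = 18.
φ(23) = 23 − 1 = 22.
φ(7429) = 16 × 18 × 22 = 6336.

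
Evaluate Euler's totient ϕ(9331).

Prime factorization: 9331 = 7 * 31 * 43.
φ(9331) = 9331 · (1 − 1/7) · (1 − 1/31) · (1 − 1/43)
       = 9331 · 7560/9331 = 7560.

7560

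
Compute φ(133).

108

First factor: 133 = 7 * 19.
φ(7) = 7 − 1 = 6.
φ(19) = 19 − 1 = 18.
Since φ is multiplicative, φ(133) = 6 · 18 = 108.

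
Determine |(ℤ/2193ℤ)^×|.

Prime factorization: 2193 = 3 × 17 × 43.
φ(2193) = 2193 · (1 − 1/3) · (1 − 1/17) · (1 − 1/43)
       = 2193 · 1344/2193 = 1344.

1344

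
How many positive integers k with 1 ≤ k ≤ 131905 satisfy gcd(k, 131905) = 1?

Prime factorization: 131905 = 5 * 23 * 31 * 37.
φ(5) = 5 − 1 = 4.
φ(23) = 23 − 1 = 22.
φ(31) = 31 − 1 = 30.
φ(37) = 37 − 1 = 36.
Since φ is multiplicative, φ(131905) = 4 · 22 · 30 · 36 = 95040.

95040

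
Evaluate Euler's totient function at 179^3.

φ(179^3) = 179^3 − 179^2 = 5735339 − 32041 = 5703298.

5703298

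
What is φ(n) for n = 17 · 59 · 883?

818496

φ(17) = 17 − 1 = 16.
φ(59) = 59 − 1 = 58.
φ(883) = 883 − 1 = 882.
Since φ is multiplicative, φ(885649) = 16 · 58 · 882 = 818496.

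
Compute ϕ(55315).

First factor: 55315 = 5 * 13 * 23 * 37.
φ(5) = 5 − 1 = 4.
φ(13) = 13 − 1 = 12.
φ(23) = 23 − 1 = 22.
φ(37) = 37 − 1 = 36.
Since φ is multiplicative, φ(55315) = 4 · 12 · 22 · 36 = 38016.

38016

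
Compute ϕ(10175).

7200

Prime factorization: 10175 = 5^2 × 11 × 37.
φ(5^2) = 5^1·(5−1) = 5·4 = 20.
φ(11) = 11 − 1 = 10.
φ(37) = 37 − 1 = 36.
φ(10175) = 20 × 10 × 36 = 7200.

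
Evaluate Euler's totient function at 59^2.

φ(59^2) = 59^1·(59−1) = 59·58 = 3422.

3422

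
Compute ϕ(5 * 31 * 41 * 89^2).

37593600

φ(50337955) = 50337955 · (1 − 1/5) · (1 − 1/31) · (1 − 1/41) · (1 − 1/89)
       = 50337955 · 422400/565595 = 37593600.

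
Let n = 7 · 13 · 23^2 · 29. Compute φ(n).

1020096

φ(7) = 7 − 1 = 6.
φ(13) = 13 − 1 = 12.
φ(23^2) = 23^2 − 23^1 = 529 − 23 = 506.
φ(29) = 29 − 1 = 28.
φ(1396031) = 6 × 12 × 506 × 28 = 1020096.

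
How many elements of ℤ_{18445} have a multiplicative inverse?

11520

First factor: 18445 = 5 * 7 * 17 * 31.
φ(18445) = 18445 · (1 − 1/5) · (1 − 1/7) · (1 − 1/17) · (1 − 1/31)
       = 18445 · 11520/18445 = 11520.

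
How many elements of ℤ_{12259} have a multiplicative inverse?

First factor: 12259 = 13 · 23 · 41.
φ(13) = 13 − 1 = 12.
φ(23) = 23 − 1 = 22.
φ(41) = 41 − 1 = 40.
Since φ is multiplicative, φ(12259) = 12 · 22 · 40 = 10560.

10560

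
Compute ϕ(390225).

390225 = 3 * 5**2 * 11**2 * 43.
φ(3) = 3 − 1 = 2.
φ(5^2) = 5^2 − 5^1 = 25 − 5 = 20.
φ(11^2) = 11^1·(11−1) = 11·10 = 110.
φ(43) = 43 − 1 = 42.
Since φ is multiplicative, φ(390225) = 2 · 20 · 110 · 42 = 184800.

184800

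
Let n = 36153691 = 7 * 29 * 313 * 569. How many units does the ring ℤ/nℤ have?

φ(36153691) = 36153691 · (1 − 1/7) · (1 − 1/29) · (1 − 1/313) · (1 − 1/569)
       = 36153691 · 29772288/36153691 = 29772288.

29772288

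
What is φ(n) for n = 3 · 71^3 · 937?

660572640

φ(1006087821) = 1006087821 · (1 − 1/3) · (1 − 1/71) · (1 − 1/937)
       = 1006087821 · 131040/199581 = 660572640.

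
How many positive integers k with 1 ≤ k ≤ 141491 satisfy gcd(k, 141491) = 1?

107520

141491 = 7 · 17 · 29 · 41.
φ(141491) = 141491 · (1 − 1/7) · (1 − 1/17) · (1 − 1/29) · (1 − 1/41)
       = 141491 · 107520/141491 = 107520.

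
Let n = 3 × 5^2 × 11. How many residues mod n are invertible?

φ(825) = 825 · (1 − 1/3) · (1 − 1/5) · (1 − 1/11)
       = 825 · 80/165 = 400.

400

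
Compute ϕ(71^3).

φ(71^3) = 71^3 − 71^2 = 357911 − 5041 = 352870.

352870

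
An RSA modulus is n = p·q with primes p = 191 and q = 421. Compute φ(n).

For distinct primes, φ(pq) = (p−1)(q−1) = 190 × 420 = 79800.

79800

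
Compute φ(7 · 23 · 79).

φ(7) = 7 − 1 = 6.
φ(23) = 23 − 1 = 22.
φ(79) = 79 − 1 = 78.
Since φ is multiplicative, φ(12719) = 6 · 22 · 78 = 10296.

10296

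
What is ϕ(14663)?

12600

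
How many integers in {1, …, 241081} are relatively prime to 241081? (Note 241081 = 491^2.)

φ(491^2) = 491^2 − 491^1 = 241081 − 491 = 240590.

240590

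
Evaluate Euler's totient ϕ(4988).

2352

First factor: 4988 = 2^2 × 29 × 43.
φ(4988) = 4988 · (1 − 1/2) · (1 − 1/29) · (1 − 1/43)
       = 4988 · 1176/2494 = 2352.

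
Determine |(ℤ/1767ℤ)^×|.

1080

First factor: 1767 = 3 · 19 · 31.
φ(1767) = 1767 · (1 − 1/3) · (1 − 1/19) · (1 − 1/31)
       = 1767 · 1080/1767 = 1080.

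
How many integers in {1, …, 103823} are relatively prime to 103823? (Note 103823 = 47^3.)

φ(103823) = 103823 · (1 − 1/47)
       = 103823 · 46/47 = 101614.

101614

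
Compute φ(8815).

Factor 8815: 8815 = 5 · 41 · 43.
φ(8815) = 8815 · (1 − 1/5) · (1 − 1/41) · (1 − 1/43)
       = 8815 · 6720/8815 = 6720.

6720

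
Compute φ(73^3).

φ(389017) = 389017 · (1 − 1/73)
       = 389017 · 72/73 = 383688.

383688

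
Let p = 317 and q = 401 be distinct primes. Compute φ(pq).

φ(n) = (p − 1)(q − 1) = (317−1)(401−1) = 316·400 = 126400.

126400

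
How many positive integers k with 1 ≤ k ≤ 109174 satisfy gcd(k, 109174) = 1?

44928

First factor: 109174 = 2 × 13**2 × 17 × 19.
φ(2) = 2 − 1 = 1.
φ(13^2) = 13^1·(13−1) = 13·12 = 156.
φ(17) = 17 − 1 = 16.
φ(19) = 19 − 1 = 18.
Since φ is multiplicative, φ(109174) = 1 · 156 · 16 · 18 = 44928.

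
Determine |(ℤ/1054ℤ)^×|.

Prime factorization: 1054 = 2 * 17 * 31.
φ(2) = 2 − 1 = 1.
φ(17) = 17 − 1 = 16.
φ(31) = 31 − 1 = 30.
Since φ is multiplicative, φ(1054) = 1 · 16 · 30 = 480.

480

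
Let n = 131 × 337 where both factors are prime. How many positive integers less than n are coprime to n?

43680

φ(44147) = 44147 · (1 − 1/131) · (1 − 1/337)
       = 44147 · 43680/44147 = 43680.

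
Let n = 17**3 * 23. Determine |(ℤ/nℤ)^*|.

101728

φ(17^3) = 17^3 − 17^2 = 4913 − 289 = 4624.
φ(23) = 23 − 1 = 22.
φ(112999) = 4624 × 22 = 101728.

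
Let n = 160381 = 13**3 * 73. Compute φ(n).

φ(13^3) = 13^3 − 13^2 = 2197 − 169 = 2028.
φ(73) = 73 − 1 = 72.
φ(160381) = 2028 × 72 = 146016.

146016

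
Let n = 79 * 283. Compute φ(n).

21996

φ(22357) = 22357 · (1 − 1/79) · (1 − 1/283)
       = 22357 · 21996/22357 = 21996.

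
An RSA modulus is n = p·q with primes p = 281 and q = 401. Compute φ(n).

φ(281) = 281 − 1 = 280.
φ(401) = 401 − 1 = 400.
φ(112681) = 280 × 400 = 112000.

112000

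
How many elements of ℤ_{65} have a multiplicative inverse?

48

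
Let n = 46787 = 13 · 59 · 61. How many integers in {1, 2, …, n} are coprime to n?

41760

φ(13) = 13 − 1 = 12.
φ(59) = 59 − 1 = 58.
φ(61) = 61 − 1 = 60.
φ(46787) = 12 × 58 × 60 = 41760.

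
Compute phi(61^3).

φ(226981) = 226981 · (1 − 1/61)
       = 226981 · 60/61 = 223260.

223260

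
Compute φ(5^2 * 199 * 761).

φ(5^2) = 5^1·(5−1) = 5·4 = 20.
φ(199) = 199 − 1 = 198.
φ(761) = 761 − 1 = 760.
Since φ is multiplicative, φ(3785975) = 20 · 198 · 760 = 3009600.

3009600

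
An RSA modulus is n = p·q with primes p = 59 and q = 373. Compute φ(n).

21576

φ(59) = 59 − 1 = 58.
φ(373) = 373 − 1 = 372.
Since φ is multiplicative, φ(22007) = 58 · 372 = 21576.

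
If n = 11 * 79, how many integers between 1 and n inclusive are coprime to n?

φ(869) = 869 · (1 − 1/11) · (1 − 1/79)
       = 869 · 780/869 = 780.

780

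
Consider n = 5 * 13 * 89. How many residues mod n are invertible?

4224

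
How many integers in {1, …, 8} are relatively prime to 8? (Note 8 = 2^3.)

4

φ(8) = 8 · (1 − 1/2)
       = 8 · 1/2 = 4.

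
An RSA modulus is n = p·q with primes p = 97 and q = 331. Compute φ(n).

31680

φ(n) = (p − 1)(q − 1) = (97−1)(331−1) = 96·330 = 31680.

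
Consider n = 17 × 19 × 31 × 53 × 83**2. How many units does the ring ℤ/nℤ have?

φ(3655916521) = 3655916521 · (1 − 1/17) · (1 − 1/19) · (1 − 1/31) · (1 − 1/53) · (1 − 1/83)
       = 3655916521 · 36840960/44047187 = 3057799680.

3057799680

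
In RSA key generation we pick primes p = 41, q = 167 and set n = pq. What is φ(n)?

φ(41) = 41 − 1 = 40.
φ(167) = 167 − 1 = 166.
Since φ is multiplicative, φ(6847) = 40 · 166 = 6640.

6640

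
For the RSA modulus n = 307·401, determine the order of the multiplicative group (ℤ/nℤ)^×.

122400

φ(pq) = (p−1)(q−1) = 306 · 400 = 122400.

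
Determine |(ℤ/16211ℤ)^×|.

First factor: 16211 = 13 × 29 × 43.
φ(13) = 13 − 1 = 12.
φ(29) = 29 − 1 = 28.
φ(43) = 43 − 1 = 42.
φ(16211) = 12 × 28 × 42 = 14112.

14112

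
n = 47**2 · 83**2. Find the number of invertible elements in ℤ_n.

14714572

φ(47^2) = 47^1·(47−1) = 47·46 = 2162.
φ(83^2) = 83^1·(83−1) = 83·82 = 6806.
φ(15217801) = 2162 × 6806 = 14714572.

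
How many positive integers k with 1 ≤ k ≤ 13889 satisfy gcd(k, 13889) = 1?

12096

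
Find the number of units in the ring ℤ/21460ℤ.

Prime factorization: 21460 = 2**2 · 5 · 29 · 37.
φ(21460) = 21460 · (1 − 1/2) · (1 − 1/5) · (1 − 1/29) · (1 − 1/37)
       = 21460 · 4032/10730 = 8064.

8064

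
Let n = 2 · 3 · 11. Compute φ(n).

φ(2) = 2 − 1 = 1.
φ(3) = 3 − 1 = 2.
φ(11) = 11 − 1 = 10.
Since φ is multiplicative, φ(66) = 1 · 2 · 10 = 20.

20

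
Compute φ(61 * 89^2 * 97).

φ(61) = 61 − 1 = 60.
φ(89^2) = 89^2 − 89^1 = 7921 − 89 = 7832.
φ(97) = 97 − 1 = 96.
Multiply: 60 · 7832 · 96 = 45112320.

45112320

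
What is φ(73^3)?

383688

φ(389017) = 389017 · (1 − 1/73)
       = 389017 · 72/73 = 383688.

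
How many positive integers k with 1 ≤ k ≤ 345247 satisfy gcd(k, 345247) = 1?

First factor: 345247 = 7 · 31 · 37 · 43.
φ(345247) = 345247 · (1 − 1/7) · (1 − 1/31) · (1 − 1/37) · (1 − 1/43)
       = 345247 · 272160/345247 = 272160.

272160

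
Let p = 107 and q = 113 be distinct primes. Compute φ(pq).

For distinct primes, φ(pq) = (p−1)(q−1) = 106 × 112 = 11872.

11872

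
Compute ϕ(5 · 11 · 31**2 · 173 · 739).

φ(5) = 5 − 1 = 4.
φ(11) = 11 − 1 = 10.
φ(31^2) = 31^1·(31−1) = 31·30 = 930.
φ(173) = 173 − 1 = 172.
φ(739) = 739 − 1 = 738.
Multiply: 4 · 10 · 930 · 172 · 738 = 4722019200.

4722019200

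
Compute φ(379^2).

φ(143641) = 143641 · (1 − 1/379)
       = 143641 · 378/379 = 143262.

143262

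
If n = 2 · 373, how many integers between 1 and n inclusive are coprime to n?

372

φ(2) = 2 − 1 = 1.
φ(373) = 373 − 1 = 372.
Since φ is multiplicative, φ(746) = 1 · 372 = 372.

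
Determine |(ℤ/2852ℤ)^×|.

First factor: 2852 = 2**2 * 23 * 31.
φ(2^2) = 2^2 − 2^1 = 4 − 2 = 2.
φ(23) = 23 − 1 = 22.
φ(31) = 31 − 1 = 30.
Multiply: 2 · 22 · 30 = 1320.

1320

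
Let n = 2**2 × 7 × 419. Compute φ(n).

5016

φ(2^2) = 2^1·(2−1) = 2·1 = 2.
φ(7) = 7 − 1 = 6.
φ(419) = 419 − 1 = 418.
φ(11732) = 2 × 6 × 418 = 5016.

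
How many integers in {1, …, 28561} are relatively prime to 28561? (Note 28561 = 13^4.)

26364

φ(28561) = 28561 · (1 − 1/13)
       = 28561 · 12/13 = 26364.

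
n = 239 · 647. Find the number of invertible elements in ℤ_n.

φ(154633) = 154633 · (1 − 1/239) · (1 − 1/647)
       = 154633 · 153748/154633 = 153748.

153748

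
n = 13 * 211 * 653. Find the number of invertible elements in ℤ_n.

φ(13) = 13 − 1 = 12.
φ(211) = 211 − 1 = 210.
φ(653) = 653 − 1 = 652.
Since φ is multiplicative, φ(1791179) = 12 · 210 · 652 = 1643040.

1643040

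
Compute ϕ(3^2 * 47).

φ(423) = 423 · (1 − 1/3) · (1 − 1/47)
       = 423 · 92/141 = 276.

276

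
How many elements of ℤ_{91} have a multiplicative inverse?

72

First factor: 91 = 7 × 13.
φ(7) = 7 − 1 = 6.
φ(13) = 13 − 1 = 12.
Since φ is multiplicative, φ(91) = 6 · 12 = 72.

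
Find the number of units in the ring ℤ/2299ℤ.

1980

Prime factorization: 2299 = 11^2 · 19.
φ(2299) = 2299 · (1 − 1/11) · (1 − 1/19)
       = 2299 · 180/209 = 1980.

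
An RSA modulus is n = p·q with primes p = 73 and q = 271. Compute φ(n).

φ(73) = 73 − 1 = 72.
φ(271) = 271 − 1 = 270.
φ(19783) = 72 × 270 = 19440.

19440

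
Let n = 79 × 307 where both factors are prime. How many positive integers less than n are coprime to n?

φ(pq) = (p−1)(q−1) = 78 · 306 = 23868.

23868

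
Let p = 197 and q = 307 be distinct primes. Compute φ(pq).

For distinct primes, φ(pq) = (p−1)(q−1) = 196 × 306 = 59976.

59976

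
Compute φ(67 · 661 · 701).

φ(67) = 67 − 1 = 66.
φ(661) = 661 − 1 = 660.
φ(701) = 701 − 1 = 700.
Multiply: 66 · 660 · 700 = 30492000.

30492000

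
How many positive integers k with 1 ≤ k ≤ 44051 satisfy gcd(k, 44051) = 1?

35280

Factor 44051: 44051 = 7^2 · 29 · 31.
φ(7^2) = 7^1·(7−1) = 7·6 = 42.
φ(29) = 29 − 1 = 28.
φ(31) = 31 − 1 = 30.
Multiply: 42 · 28 · 30 = 35280.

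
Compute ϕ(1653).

1008

First factor: 1653 = 3 · 19 · 29.
φ(3) = 3 − 1 = 2.
φ(19) = 19 − 1 = 18.
φ(29) = 29 − 1 = 28.
Since φ is multiplicative, φ(1653) = 2 · 18 · 28 = 1008.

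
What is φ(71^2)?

φ(71^2) = 71^2 − 71^1 = 5041 − 71 = 4970.

4970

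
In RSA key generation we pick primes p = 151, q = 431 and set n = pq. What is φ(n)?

64500

For distinct primes, φ(pq) = (p−1)(q−1) = 150 × 430 = 64500.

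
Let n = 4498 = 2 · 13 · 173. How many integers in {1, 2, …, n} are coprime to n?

2064

φ(4498) = 4498 · (1 − 1/2) · (1 − 1/13) · (1 − 1/173)
       = 4498 · 2064/4498 = 2064.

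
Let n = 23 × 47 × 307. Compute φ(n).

309672

φ(331867) = 331867 · (1 − 1/23) · (1 − 1/47) · (1 − 1/307)
       = 331867 · 309672/331867 = 309672.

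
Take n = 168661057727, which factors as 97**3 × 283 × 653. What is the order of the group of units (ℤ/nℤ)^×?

φ(168661057727) = 168661057727 · (1 − 1/97) · (1 − 1/283) · (1 − 1/653)
       = 168661057727 · 17650944/17925503 = 166077732096.

166077732096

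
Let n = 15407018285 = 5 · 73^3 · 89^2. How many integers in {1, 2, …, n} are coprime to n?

12020177664

φ(5) = 5 − 1 = 4.
φ(73^3) = 73^3 − 73^2 = 389017 − 5329 = 383688.
φ(89^2) = 89^1·(89−1) = 89·88 = 7832.
Since φ is multiplicative, φ(15407018285) = 4 · 383688 · 7832 = 12020177664.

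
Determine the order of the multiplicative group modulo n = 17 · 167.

2656

φ(17) = 17 − 1 = 16.
φ(167) = 167 − 1 = 166.
φ(2839) = 16 × 166 = 2656.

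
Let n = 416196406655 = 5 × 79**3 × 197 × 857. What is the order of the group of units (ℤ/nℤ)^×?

326692084992

φ(5) = 5 − 1 = 4.
φ(79^3) = 79^3 − 79^2 = 493039 − 6241 = 486798.
φ(197) = 197 − 1 = 196.
φ(857) = 857 − 1 = 856.
Multiply: 4 · 486798 · 196 · 856 = 326692084992.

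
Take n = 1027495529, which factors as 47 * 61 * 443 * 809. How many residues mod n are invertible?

985695360

φ(47) = 47 − 1 = 46.
φ(61) = 61 − 1 = 60.
φ(443) = 443 − 1 = 442.
φ(809) = 809 − 1 = 808.
Multiply: 46 · 60 · 442 · 808 = 985695360.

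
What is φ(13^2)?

156

φ(169) = 169 · (1 − 1/13)
       = 169 · 12/13 = 156.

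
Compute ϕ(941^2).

884540

φ(941^2) = 941^2 − 941^1 = 885481 − 941 = 884540.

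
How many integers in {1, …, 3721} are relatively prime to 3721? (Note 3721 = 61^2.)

φ(3721) = 3721 · (1 − 1/61)
       = 3721 · 60/61 = 3660.

3660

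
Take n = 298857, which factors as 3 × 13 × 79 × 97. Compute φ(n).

φ(3) = 3 − 1 = 2.
φ(13) = 13 − 1 = 12.
φ(79) = 79 − 1 = 78.
φ(97) = 97 − 1 = 96.
φ(298857) = 2 × 12 × 78 × 96 = 179712.

179712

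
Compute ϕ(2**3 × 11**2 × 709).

311520

φ(2^3) = 2^2·(2−1) = 4·1 = 4.
φ(11^2) = 11^1·(11−1) = 11·10 = 110.
φ(709) = 709 − 1 = 708.
φ(686312) = 4 × 110 × 708 = 311520.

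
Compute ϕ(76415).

53760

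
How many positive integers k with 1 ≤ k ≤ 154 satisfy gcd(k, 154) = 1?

60

First factor: 154 = 2 × 7 × 11.
φ(2) = 2 − 1 = 1.
φ(7) = 7 − 1 = 6.
φ(11) = 11 − 1 = 10.
φ(154) = 1 × 6 × 10 = 60.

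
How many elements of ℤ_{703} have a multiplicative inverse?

First factor: 703 = 19 × 37.
φ(703) = 703 · (1 − 1/19) · (1 − 1/37)
       = 703 · 648/703 = 648.

648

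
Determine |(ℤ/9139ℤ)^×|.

Factor 9139: 9139 = 13 · 19 · 37.
φ(9139) = 9139 · (1 − 1/13) · (1 − 1/19) · (1 − 1/37)
       = 9139 · 7776/9139 = 7776.

7776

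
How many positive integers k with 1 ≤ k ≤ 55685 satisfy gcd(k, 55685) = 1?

55685 = 5 * 7 * 37 * 43.
φ(5) = 5 − 1 = 4.
φ(7) = 7 − 1 = 6.
φ(37) = 37 − 1 = 36.
φ(43) = 43 − 1 = 42.
Multiply: 4 · 6 · 36 · 42 = 36288.

36288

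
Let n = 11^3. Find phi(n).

φ(1331) = 1331 · (1 − 1/11)
       = 1331 · 10/11 = 1210.

1210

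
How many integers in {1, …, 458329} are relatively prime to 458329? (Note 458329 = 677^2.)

457652

φ(677^2) = 677^2 − 677^1 = 458329 − 677 = 457652.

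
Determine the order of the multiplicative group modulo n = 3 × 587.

1172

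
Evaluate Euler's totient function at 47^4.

φ(4879681) = 4879681 · (1 − 1/47)
       = 4879681 · 46/47 = 4775858.

4775858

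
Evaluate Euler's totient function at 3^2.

φ(3^2) = 3^2 − 3^1 = 9 − 3 = 6.

6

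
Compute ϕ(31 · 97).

2880

φ(3007) = 3007 · (1 − 1/31) · (1 − 1/97)
       = 3007 · 2880/3007 = 2880.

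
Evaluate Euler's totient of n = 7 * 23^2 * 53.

φ(7) = 7 − 1 = 6.
φ(23^2) = 23^2 − 23^1 = 529 − 23 = 506.
φ(53) = 53 − 1 = 52.
Since φ is multiplicative, φ(196259) = 6 · 506 · 52 = 157872.

157872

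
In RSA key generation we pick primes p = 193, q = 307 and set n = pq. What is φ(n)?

58752

For distinct primes, φ(pq) = (p−1)(q−1) = 192 × 306 = 58752.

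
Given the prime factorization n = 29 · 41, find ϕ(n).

φ(29) = 29 − 1 = 28.
φ(41) = 41 − 1 = 40.
Multiply: 28 · 40 = 1120.

1120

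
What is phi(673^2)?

φ(452929) = 452929 · (1 − 1/673)
       = 452929 · 672/673 = 452256.

452256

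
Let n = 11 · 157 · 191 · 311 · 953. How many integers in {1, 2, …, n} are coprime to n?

φ(97764007231) = 97764007231 · (1 − 1/11) · (1 − 1/157) · (1 − 1/191) · (1 − 1/311) · (1 − 1/953)
       = 97764007231 · 87473568000/97764007231 = 87473568000.

87473568000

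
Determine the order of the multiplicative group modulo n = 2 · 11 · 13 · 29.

φ(8294) = 8294 · (1 − 1/2) · (1 − 1/11) · (1 − 1/13) · (1 − 1/29)
       = 8294 · 3360/8294 = 3360.

3360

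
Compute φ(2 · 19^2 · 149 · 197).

9920736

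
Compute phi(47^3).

φ(47^3) = 47^3 − 47^2 = 103823 − 2209 = 101614.

101614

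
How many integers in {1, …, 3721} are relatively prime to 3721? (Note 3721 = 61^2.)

3660

φ(61^2) = 61^1·(61−1) = 61·60 = 3660.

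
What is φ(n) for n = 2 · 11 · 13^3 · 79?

φ(2) = 2 − 1 = 1.
φ(11) = 11 − 1 = 10.
φ(13^3) = 13^2·(13−1) = 169·12 = 2028.
φ(79) = 79 − 1 = 78.
Since φ is multiplicative, φ(3818386) = 1 · 10 · 2028 · 78 = 1581840.

1581840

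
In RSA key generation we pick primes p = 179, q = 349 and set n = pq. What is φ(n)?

φ(pq) = (p−1)(q−1) = 178 · 348 = 61944.

61944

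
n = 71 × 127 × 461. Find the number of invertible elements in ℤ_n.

φ(71) = 71 − 1 = 70.
φ(127) = 127 − 1 = 126.
φ(461) = 461 − 1 = 460.
φ(4156837) = 70 × 126 × 460 = 4057200.

4057200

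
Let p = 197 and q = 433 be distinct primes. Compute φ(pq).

84672

φ(pq) = (p−1)(q−1) = 196 · 432 = 84672.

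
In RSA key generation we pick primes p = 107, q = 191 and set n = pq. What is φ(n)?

φ(pq) = (p−1)(q−1) = 106 · 190 = 20140.

20140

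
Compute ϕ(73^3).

383688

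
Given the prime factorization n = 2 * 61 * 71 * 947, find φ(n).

φ(8202914) = 8202914 · (1 − 1/2) · (1 − 1/61) · (1 − 1/71) · (1 − 1/947)
       = 8202914 · 3973200/8202914 = 3973200.

3973200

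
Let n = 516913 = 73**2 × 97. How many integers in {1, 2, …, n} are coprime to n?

φ(73^2) = 73^2 − 73^1 = 5329 − 73 = 5256.
φ(97) = 97 − 1 = 96.
φ(516913) = 5256 × 96 = 504576.

504576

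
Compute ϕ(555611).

413952

First factor: 555611 = 7^2 * 17 * 23 * 29.
φ(555611) = 555611 · (1 − 1/7) · (1 − 1/17) · (1 − 1/23) · (1 − 1/29)
       = 555611 · 59136/79373 = 413952.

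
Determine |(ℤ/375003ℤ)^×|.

375003 = 3^3 · 17 · 19 · 43.
φ(3^3) = 3^3 − 3^2 = 27 − 9 = 18.
φ(17) = 17 − 1 = 16.
φ(19) = 19 − 1 = 18.
φ(43) = 43 − 1 = 42.
Since φ is multiplicative, φ(375003) = 18 · 16 · 18 · 42 = 217728.

217728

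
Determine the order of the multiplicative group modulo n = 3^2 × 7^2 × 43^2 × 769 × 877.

306184790016

φ(3^2) = 3^1·(3−1) = 3·2 = 6.
φ(7^2) = 7^2 − 7^1 = 49 − 7 = 42.
φ(43^2) = 43^2 − 43^1 = 1849 − 43 = 1806.
φ(769) = 769 − 1 = 768.
φ(877) = 877 − 1 = 876.
Since φ is multiplicative, φ(549922429917) = 6 · 42 · 1806 · 768 · 876 = 306184790016.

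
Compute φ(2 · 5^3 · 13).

1200

φ(3250) = 3250 · (1 − 1/2) · (1 − 1/5) · (1 − 1/13)
       = 3250 · 48/130 = 1200.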